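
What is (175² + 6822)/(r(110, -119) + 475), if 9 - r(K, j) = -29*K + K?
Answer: 37447/3564 ≈ 10.507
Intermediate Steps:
r(K, j) = 9 + 28*K (r(K, j) = 9 - (-29*K + K) = 9 - (-28)*K = 9 + 28*K)
(175² + 6822)/(r(110, -119) + 475) = (175² + 6822)/((9 + 28*110) + 475) = (30625 + 6822)/((9 + 3080) + 475) = 37447/(3089 + 475) = 37447/3564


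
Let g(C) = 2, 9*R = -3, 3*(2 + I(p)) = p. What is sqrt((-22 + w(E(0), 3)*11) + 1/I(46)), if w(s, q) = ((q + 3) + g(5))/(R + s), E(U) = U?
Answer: I*sqrt(114370)/20 ≈ 16.909*I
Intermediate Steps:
I(p) = -2 + p/3
R = -1/3 (R = (1/9)*(-3) = -1/3 ≈ -0.33333)
w(s, q) = (5 + q)/(-1/3 + s) (w(s, q) = ((q + 3) + 2)/(-1/3 + s) = ((3 + q) + 2)/(-1/3 + s) = (5 + q)/(-1/3 + s))
sqrt((-22 + w(E(0), 3)*11) + 1/I(46)) = sqrt((-22 + (3*(5 + 3)/(-1 + 3*0))*11) + 1/(-2 + (1/3)*46)) = sqrt((-22 + (3*8/(-1 + 0))*11) + 1/(-2 + 46/3)) = sqrt((-22 + (3*8/(-1))*11) + 1/(40/3)) = sqrt((-22 + (3*(-1)*8)*11) + 3/40) = sqrt((-22 - 24*11) + 3/40) = sqrt((-22 - 264) + 3/40) = sqrt(-286 + 3/40) = sqrt(-11437/40) = I*sqrt(114370)/20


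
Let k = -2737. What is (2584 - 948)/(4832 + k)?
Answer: 1636/2095 ≈ 0.78091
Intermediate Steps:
(2584 - 948)/(4832 + k) = (2584 - 948)/(4832 - 2737) = 1636/2095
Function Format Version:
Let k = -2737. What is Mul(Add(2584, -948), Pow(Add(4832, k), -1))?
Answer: Rational(1636, 2095) ≈ 0.78091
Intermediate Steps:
Mul(Add(2584, -948), Pow(Add(4832, k), -1)) = Mul(Add(2584, -948), Pow(Add(4832, -2737), -1)) = Mul(1636, Pow(2095, -1)) = Mul(1636, Rational(1, 2095)) = Rational(1636, 2095)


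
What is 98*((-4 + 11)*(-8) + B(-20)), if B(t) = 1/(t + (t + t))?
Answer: -164689/30 ≈ -5489.6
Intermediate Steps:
B(t) = 1/(3*t) (B(t) = 1/(t + 2*t) = 1/(3*t))
98*((-4 + 11)*(-8) + B(-20)) = 98*((-4 + 11)*(-8) + (⅓)/(-20)) = 98*(7*(-8) + (⅓)*(-1/20)) = 98*(-56 - 1/60) = 98*(-3361/60) = -164689/30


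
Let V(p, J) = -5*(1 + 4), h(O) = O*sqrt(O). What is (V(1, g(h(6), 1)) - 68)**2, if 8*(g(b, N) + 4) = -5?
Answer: 8649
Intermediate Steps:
h(O) = O**(3/2)
g(b, N) = -37/8 (g(b, N) = -4 + (1/8)*(-5) = -4 - 5/8 = -37/8)
V(p, J) = -25 (V(p, J) = -5*5 = -1*25 = -25)
(V(1, g(h(6), 1)) - 68)**2 = (-25 - 68)**2 = (-93)**2 = 8649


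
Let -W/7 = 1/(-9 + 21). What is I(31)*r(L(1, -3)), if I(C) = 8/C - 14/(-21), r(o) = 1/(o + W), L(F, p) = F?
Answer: 344/155 ≈ 2.2194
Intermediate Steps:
W = -7/12 (W = -7/(-9 + 21) = -7/12 ≈ -0.58333)
r(o) = 1/(-7/12 + o) (r(o) = 1/(o - 7/12) = 1/(-7/12 + o))
I(C) = 2/3 + 8/C (I(C) = 8/C - 14*(-1/21) = 8/C + 2/3 = 2/3 + 8/C)
I(31)*r(L(1, -3)) = (2/3 + 8/31)*(12/(-7 + 12*1)) = (2/3 + 8*(1/31))*(12/(-7 + 12)) = (2/3 + 8/31)*(12/5) = 86*(12*(1/5))/93 = (86/93)*(12/5) = 344/155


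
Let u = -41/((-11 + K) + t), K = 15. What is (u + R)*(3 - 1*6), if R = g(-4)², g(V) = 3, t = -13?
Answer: -122/3 ≈ -40.667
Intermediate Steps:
u = 41/9 (u = -41/((-11 + 15) - 13) = -41/(4 - 13) = -41/(-9) = -41*(-⅑) = 41/9 ≈ 4.5556)
R = 9 (R = 3² = 9)
(u + R)*(3 - 1*6) = (41/9 + 9)*(3 - 1*6) = 122*(3 - 6)/9 = (122/9)*(-3) = -122/3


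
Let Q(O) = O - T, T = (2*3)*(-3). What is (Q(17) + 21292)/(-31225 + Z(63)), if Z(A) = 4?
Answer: -7109/10407 ≈ -0.68310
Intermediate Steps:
T = -18 (T = 6*(-3) = -18)
Q(O) = 18 + O (Q(O) = O - 1*(-18) = O + 18 = 18 + O)
(Q(17) + 21292)/(-31225 + Z(63)) = ((18 + 17) + 21292)/(-31225 + 4) = (35 + 21292)/(-31221) = 21327*(-1/31221) = -7109/10407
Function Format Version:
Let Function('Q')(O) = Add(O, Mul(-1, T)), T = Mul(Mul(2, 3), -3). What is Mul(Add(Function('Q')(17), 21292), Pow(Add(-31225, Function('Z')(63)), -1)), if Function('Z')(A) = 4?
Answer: Rational(-7109, 10407) ≈ -0.68310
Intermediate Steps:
T = -18 (T = Mul(6, -3) = -18)
Function('Q')(O) = Add(18, O) (Function('Q')(O) = Add(O, Mul(-1, -18)) = Add(O, 18) = Add(18, O))
Mul(Add(Function('Q')(17), 21292), Pow(Add(-31225, Function('Z')(63)), -1)) = Mul(Add(Add(18, 17), 21292), Pow(Add(-31225, 4), -1)) = Mul(Add(35, 21292), Pow(-31221, -1)) = Mul(21327, Rational(-1, 31221)) = Rational(-7109, 10407)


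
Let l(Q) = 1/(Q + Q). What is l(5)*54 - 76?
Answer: -353/5 ≈ -70.600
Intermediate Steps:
l(Q) = 1/(2*Q)
l(5)*54 - 76 = ((1/2)/5)*54 - 76 = ((1/2)*(1/5))*54 - 76 = (1/10)*54 - 76 = 27/5 - 76 = -353/5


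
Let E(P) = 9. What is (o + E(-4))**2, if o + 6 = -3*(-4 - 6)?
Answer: 1089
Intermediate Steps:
o = 24 (o = -6 - 3*(-4 - 6) = -6 - 3*(-10) = -6 + 30 = 24)
(o + E(-4))**2 = (24 + 9)**2 = 33**2 = 1089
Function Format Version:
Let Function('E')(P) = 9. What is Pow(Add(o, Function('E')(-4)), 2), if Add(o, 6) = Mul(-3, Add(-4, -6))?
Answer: 1089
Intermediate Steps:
o = 24 (o = Add(-6, Mul(-3, Add(-4, -6))) = Add(-6, Mul(-3, -10)) = Add(-6, 30) = 24)
Pow(Add(o, Function('E')(-4)), 2) = Pow(Add(24, 9), 2) = Pow(33, 2) = 1089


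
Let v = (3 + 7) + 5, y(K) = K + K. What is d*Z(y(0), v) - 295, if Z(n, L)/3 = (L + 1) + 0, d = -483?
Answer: -23479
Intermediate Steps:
y(K) = 2*K
v = 15 (v = 10 + 5 = 15)
Z(n, L) = 3 + 3*L (Z(n, L) = 3*((L + 1) + 0) = 3*((1 + L) + 0) = 3*(1 + L) = 3 + 3*L)
d*Z(y(0), v) - 295 = -483*(3 + 3*15) - 295 = -483*(3 + 45) - 295 = -483*48 - 295 = -23184 - 295 = -23479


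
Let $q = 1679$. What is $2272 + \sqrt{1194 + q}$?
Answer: $2272 + 13 \sqrt{17} \approx 2325.6$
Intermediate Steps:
$2272 + \sqrt{1194 + q} = 2272 + \sqrt{1194 + 1679} = 2272 + \sqrt{2873} = 2272 + 13 \sqrt{17}$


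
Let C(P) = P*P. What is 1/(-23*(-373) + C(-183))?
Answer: 1/42068 ≈ 2.3771e-5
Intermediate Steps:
C(P) = P²
1/(-23*(-373) + C(-183)) = 1/(-23*(-373) + (-183)²) = 1/(8579 + 33489) = 1/42068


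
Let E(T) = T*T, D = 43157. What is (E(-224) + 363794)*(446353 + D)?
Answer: 202642454700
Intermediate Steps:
E(T) = T²
(E(-224) + 363794)*(446353 + D) = ((-224)² + 363794)*(446353 + 43157) = (50176 + 363794)*489510 = 413970*489510 = 202642454700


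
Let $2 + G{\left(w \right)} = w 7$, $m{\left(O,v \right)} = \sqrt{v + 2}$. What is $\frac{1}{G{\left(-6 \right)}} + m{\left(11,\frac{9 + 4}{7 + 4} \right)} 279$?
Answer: $- \frac{1}{44} + \frac{279 \sqrt{385}}{11} \approx 497.65$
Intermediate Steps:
$m{\left(O,v \right)} = \sqrt{2 + v}$
$G{\left(w \right)} = -2 + 7 w$ ($G{\left(w \right)} = -2 + w 7 = -2 + 7 w$)
$\frac{1}{G{\left(-6 \right)}} + m{\left(11,\frac{9 + 4}{7 + 4} \right)} 279 = \frac{1}{-2 + 7 \left(-6\right)} + \sqrt{2 + \frac{9 + 4}{7 + 4}} \cdot 279 = \frac{1}{-2 - 42} + \sqrt{2 + \frac{13}{11}} \cdot 279 = \frac{1}{-44} + \sqrt{2 + 13 \cdot \frac{1}{11}} \cdot 279 = - \frac{1}{44} + \sqrt{2 + \frac{13}{11}} \cdot 279 = - \frac{1}{44} + \sqrt{\frac{35}{11}} \cdot 279 = - \frac{1}{44} + \frac{\sqrt{385}}{11} \cdot 279 = - \frac{1}{44} + \frac{279 \sqrt{385}}{11}$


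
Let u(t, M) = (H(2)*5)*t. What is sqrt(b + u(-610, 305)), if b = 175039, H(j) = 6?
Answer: sqrt(156739) ≈ 395.90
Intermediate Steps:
u(t, M) = 30*t (u(t, M) = (6*5)*t = 30*t)
sqrt(b + u(-610, 305)) = sqrt(175039 + 30*(-610)) = sqrt(175039 - 18300) = sqrt(156739)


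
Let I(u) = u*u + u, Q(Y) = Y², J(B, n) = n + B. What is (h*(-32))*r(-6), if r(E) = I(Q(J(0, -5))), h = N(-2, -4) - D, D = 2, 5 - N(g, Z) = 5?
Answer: 41600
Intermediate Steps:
N(g, Z) = 0 (N(g, Z) = 5 - 1*5 = 5 - 5 = 0)
J(B, n) = B + n
h = -2 (h = 0 - 1*2 = 0 - 2 = -2)
I(u) = u + u² (I(u) = u² + u = u + u²)
r(E) = 650 (r(E) = (0 - 5)²*(1 + (0 - 5)²) = (-5)²*(1 + (-5)²) = 25*(1 + 25) = 25*26 = 650)
(h*(-32))*r(-6) = -2*(-32)*650 = 64*650 = 41600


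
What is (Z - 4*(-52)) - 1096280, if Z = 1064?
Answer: -1095008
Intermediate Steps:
(Z - 4*(-52)) - 1096280 = (1064 - 4*(-52)) - 1096280 = (1064 + 208) - 1096280 = 1272 - 1096280 = -1095008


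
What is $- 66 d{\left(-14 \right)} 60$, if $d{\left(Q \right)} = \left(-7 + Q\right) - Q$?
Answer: $27720$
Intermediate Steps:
$d{\left(Q \right)} = -7$
$- 66 d{\left(-14 \right)} 60 = \left(-66\right) \left(-7\right) 60 = 462 \cdot 60 = 27720$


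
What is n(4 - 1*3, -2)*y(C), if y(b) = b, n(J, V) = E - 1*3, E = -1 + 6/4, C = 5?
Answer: -25/2 ≈ -12.500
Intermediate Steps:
E = ½ (E = -1 + 6*(¼) = -1 + 3/2 = ½ ≈ 0.50000)
n(J, V) = -5/2 (n(J, V) = ½ - 1*3 = ½ - 3 = -5/2)
n(4 - 1*3, -2)*y(C) = -5/2*5 = -25/2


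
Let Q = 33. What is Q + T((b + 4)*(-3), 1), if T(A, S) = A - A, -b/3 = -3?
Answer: 33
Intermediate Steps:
b = 9 (b = -3*(-3) = 9)
T(A, S) = 0
Q + T((b + 4)*(-3), 1) = 33 + 0 = 33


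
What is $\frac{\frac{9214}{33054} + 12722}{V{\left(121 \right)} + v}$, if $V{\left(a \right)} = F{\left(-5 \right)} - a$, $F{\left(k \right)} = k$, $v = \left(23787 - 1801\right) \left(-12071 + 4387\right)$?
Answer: $- \frac{210261101}{2792080469850} \approx -7.5306 \cdot 10^{-5}$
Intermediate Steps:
$v = -168940424$ ($v = 21986 \left(-7684\right) = -168940424$)
$V{\left(a \right)} = -5 - a$
$\frac{\frac{9214}{33054} + 12722}{V{\left(121 \right)} + v} = \frac{\frac{9214}{33054} + 12722}{\left(-5 - 121\right) - 168940424} = \frac{9214 \cdot \frac{1}{33054} + 12722}{\left(-5 - 121\right) - 168940424} = \frac{\frac{4607}{16527} + 12722}{-126 - 168940424} = \frac{210261101}{16527 \left(-168940550\right)} = \frac{210261101}{16527} \left(- \frac{1}{168940550}\right) = - \frac{210261101}{2792080469850}$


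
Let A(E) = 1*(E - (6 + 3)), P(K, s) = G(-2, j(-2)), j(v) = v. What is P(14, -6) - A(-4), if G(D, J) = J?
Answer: 11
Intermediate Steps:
P(K, s) = -2
A(E) = -9 + E (A(E) = 1*(E - 1*9) = 1*(E - 9) = 1*(-9 + E) = -9 + E)
P(14, -6) - A(-4) = -2 - (-9 - 4) = -2 - 1*(-13) = -2 + 13 = 11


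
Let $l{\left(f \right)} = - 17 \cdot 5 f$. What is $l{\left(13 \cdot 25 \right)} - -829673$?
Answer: $802048$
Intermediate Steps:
$l{\left(f \right)} = - 85 f$
$l{\left(13 \cdot 25 \right)} - -829673 = - 85 \cdot 13 \cdot 25 - -829673 = \left(-85\right) 325 + 829673 = -27625 + 829673 = 802048$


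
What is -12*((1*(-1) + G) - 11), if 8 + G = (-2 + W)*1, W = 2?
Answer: 240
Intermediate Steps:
G = -8 (G = -8 + (-2 + 2)*1 = -8 + 0*1 = -8 + 0 = -8)
-12*((1*(-1) + G) - 11) = -12*((1*(-1) - 8) - 11) = -12*((-1 - 8) - 11) = -12*(-9 - 11) = -12*(-20) = 240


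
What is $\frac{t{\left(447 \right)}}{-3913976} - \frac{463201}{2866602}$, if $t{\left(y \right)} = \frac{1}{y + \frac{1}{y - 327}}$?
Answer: $- \frac{12156107351763757}{75230238111574854} \approx -0.16159$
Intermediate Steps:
$t{\left(y \right)} = \frac{1}{y + \frac{1}{-327 + y}}$
$\frac{t{\left(447 \right)}}{-3913976} - \frac{463201}{2866602} = \frac{\frac{1}{1 + 447^{2} - 146169} \left(-327 + 447\right)}{-3913976} - \frac{463201}{2866602} = \frac{1}{1 + 199809 - 146169} \cdot 120 \left(- \frac{1}{3913976}\right) - \frac{463201}{2866602} = \frac{1}{53641} \cdot 120 \left(- \frac{1}{3913976}\right) - \frac{463201}{2866602} = \frac{120}{53641} \left(- \frac{1}{3913976}\right) - \frac{463201}{2866602} = - \frac{15}{26243698327} - \frac{463201}{2866602} = - \frac{12156107351763757}{75230238111574854}$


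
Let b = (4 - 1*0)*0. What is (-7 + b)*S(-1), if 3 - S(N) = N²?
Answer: -14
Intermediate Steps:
b = 0 (b = (4 + 0)*0 = 4*0 = 0)
S(N) = 3 - N²
(-7 + b)*S(-1) = (-7 + 0)*(3 - 1*(-1)²) = -7*(3 - 1*1) = -7*(3 - 1) = -7*2 = -14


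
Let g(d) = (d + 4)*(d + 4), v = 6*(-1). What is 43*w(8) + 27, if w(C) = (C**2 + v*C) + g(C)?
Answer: 6907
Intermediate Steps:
v = -6
g(d) = (4 + d)**2 (g(d) = (4 + d)*(4 + d) = (4 + d)**2)
w(C) = C**2 + (4 + C)**2 - 6*C (w(C) = (C**2 - 6*C) + (4 + C)**2 = C**2 + (4 + C)**2 - 6*C)
43*w(8) + 27 = 43*(16 + 2*8 + 2*8**2) + 27 = 43*(16 + 16 + 2*64) + 27 = 43*(16 + 16 + 128) + 27 = 43*160 + 27 = 6880 + 27 = 6907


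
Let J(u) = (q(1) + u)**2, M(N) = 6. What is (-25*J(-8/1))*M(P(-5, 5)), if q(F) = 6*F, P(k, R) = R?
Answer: -600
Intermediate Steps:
J(u) = (6 + u)**2 (J(u) = (6*1 + u)**2 = (6 + u)**2)
(-25*J(-8/1))*M(P(-5, 5)) = -25*(6 - 8/1)**2*6 = -25*(6 - 8*1)**2*6 = -25*(6 - 8)**2*6 = -25*(-2)**2*6 = -25*4*6 = -100*6 = -600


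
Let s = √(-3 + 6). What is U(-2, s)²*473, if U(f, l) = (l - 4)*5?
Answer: 224675 - 94600*√3 ≈ 60823.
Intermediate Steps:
s = √3 ≈ 1.7320
U(f, l) = -20 + 5*l (U(f, l) = (-4 + l)*5 = -20 + 5*l)
U(-2, s)²*473 = (-20 + 5*√3)²*473 = 473*(-20 + 5*√3)²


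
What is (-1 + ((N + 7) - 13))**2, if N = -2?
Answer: 81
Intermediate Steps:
(-1 + ((N + 7) - 13))**2 = (-1 + ((-2 + 7) - 13))**2 = (-1 + (5 - 13))**2 = (-1 - 8)**2 = (-9)**2 = 81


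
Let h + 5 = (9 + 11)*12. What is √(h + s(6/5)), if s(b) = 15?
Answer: 5*√10 ≈ 15.811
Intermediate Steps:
h = 235 (h = -5 + (9 + 11)*12 = -5 + 20*12 = -5 + 240 = 235)
√(h + s(6/5)) = √(235 + 15) = √250 = 5*√10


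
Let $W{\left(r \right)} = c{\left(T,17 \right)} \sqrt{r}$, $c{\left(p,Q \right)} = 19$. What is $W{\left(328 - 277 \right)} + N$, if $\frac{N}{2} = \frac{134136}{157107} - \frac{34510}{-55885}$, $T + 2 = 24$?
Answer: $\frac{1722393724}{585328313} + 19 \sqrt{51} \approx 138.63$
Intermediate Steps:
$T = 22$ ($T = -2 + 24 = 22$)
$W{\left(r \right)} = 19 \sqrt{r}$
$N = \frac{1722393724}{585328313}$ ($N = 2 \left(\frac{134136}{157107} - \frac{34510}{-55885}\right) = 2 \left(134136 \cdot \frac{1}{157107} - - \frac{6902}{11177}\right) = 2 \left(\frac{44712}{52369} + \frac{6902}{11177}\right) = 2 \cdot \frac{861196862}{585328313} = \frac{1722393724}{585328313} \approx 2.9426$)
$W{\left(328 - 277 \right)} + N = 19 \sqrt{328 - 277} + \frac{1722393724}{585328313} = 19 \sqrt{51} + \frac{1722393724}{585328313} = \frac{1722393724}{585328313} + 19 \sqrt{51}$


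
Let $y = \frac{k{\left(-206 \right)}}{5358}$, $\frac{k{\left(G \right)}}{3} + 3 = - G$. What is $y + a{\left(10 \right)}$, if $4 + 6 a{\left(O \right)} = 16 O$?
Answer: $\frac{46639}{1786} \approx 26.114$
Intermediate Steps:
$k{\left(G \right)} = -9 - 3 G$ ($k{\left(G \right)} = -9 + 3 \left(- G\right) = -9 - 3 G$)
$a{\left(O \right)} = - \frac{2}{3} + \frac{8 O}{3}$ ($a{\left(O \right)} = - \frac{2}{3} + \frac{16 O}{6} = - \frac{2}{3} + \frac{8 O}{3}$)
$y = \frac{203}{1786}$ ($y = \frac{-9 - -618}{5358} = \left(-9 + 618\right) \frac{1}{5358} = 609 \cdot \frac{1}{5358} = \frac{203}{1786} \approx 0.11366$)
$y + a{\left(10 \right)} = \frac{203}{1786} + \left(- \frac{2}{3} + \frac{8}{3} \cdot 10\right) = \frac{203}{1786} + \left(- \frac{2}{3} + \frac{80}{3}\right) = \frac{203}{1786} + 26 = \frac{46639}{1786}$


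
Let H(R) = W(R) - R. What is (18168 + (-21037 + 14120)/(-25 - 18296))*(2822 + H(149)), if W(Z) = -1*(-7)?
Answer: 892072424600/18321 ≈ 4.8691e+7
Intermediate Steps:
W(Z) = 7
H(R) = 7 - R
(18168 + (-21037 + 14120)/(-25 - 18296))*(2822 + H(149)) = (18168 + (-21037 + 14120)/(-25 - 18296))*(2822 + (7 - 1*149)) = (18168 - 6917/(-18321))*(2822 + (7 - 149)) = (18168 - 6917*(-1/18321))*(2822 - 142) = (18168 + 6917/18321)*2680 = (332862845/18321)*2680 = 892072424600/18321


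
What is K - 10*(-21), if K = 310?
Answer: 520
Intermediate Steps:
K - 10*(-21) = 310 - 10*(-21) = 310 + 210 = 520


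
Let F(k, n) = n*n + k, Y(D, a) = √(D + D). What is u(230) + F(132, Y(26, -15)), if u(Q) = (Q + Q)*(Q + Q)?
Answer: 211784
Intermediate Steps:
Y(D, a) = √2*√D (Y(D, a) = √(2*D) = √2*√D)
F(k, n) = k + n² (F(k, n) = n² + k = k + n²)
u(Q) = 4*Q² (u(Q) = (2*Q)*(2*Q) = 4*Q²)
u(230) + F(132, Y(26, -15)) = 4*230² + (132 + (√2*√26)²) = 4*52900 + (132 + (2*√13)²) = 211600 + (132 + 52) = 211600 + 184 = 211784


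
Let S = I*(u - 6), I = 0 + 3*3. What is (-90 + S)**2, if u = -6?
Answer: 39204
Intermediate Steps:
I = 9 (I = 0 + 9 = 9)
S = -108 (S = 9*(-6 - 6) = 9*(-12) = -108)
(-90 + S)**2 = (-90 - 108)**2 = (-198)**2 = 39204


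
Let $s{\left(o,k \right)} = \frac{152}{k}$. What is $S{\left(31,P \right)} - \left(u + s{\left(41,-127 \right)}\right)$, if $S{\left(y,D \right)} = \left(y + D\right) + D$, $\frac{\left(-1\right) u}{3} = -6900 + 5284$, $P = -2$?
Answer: $- \frac{612115}{127} \approx -4819.8$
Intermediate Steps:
$u = 4848$ ($u = - 3 \left(-6900 + 5284\right) = \left(-3\right) \left(-1616\right) = 4848$)
$S{\left(y,D \right)} = y + 2 D$ ($S{\left(y,D \right)} = \left(D + y\right) + D = y + 2 D$)
$S{\left(31,P \right)} - \left(u + s{\left(41,-127 \right)}\right) = \left(31 + 2 \left(-2\right)\right) - \left(4848 + \frac{152}{-127}\right) = \left(31 - 4\right) - \left(4848 + 152 \left(- \frac{1}{127}\right)\right) = 27 - \left(4848 - \frac{152}{127}\right) = 27 - \frac{615544}{127} = - \frac{612115}{127}$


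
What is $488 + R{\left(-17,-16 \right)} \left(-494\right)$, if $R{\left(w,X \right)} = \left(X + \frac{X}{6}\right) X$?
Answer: $- \frac{441160}{3} \approx -1.4705 \cdot 10^{5}$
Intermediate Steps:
$R{\left(w,X \right)} = \frac{7 X^{2}}{6}$ ($R{\left(w,X \right)} = \left(X + X \frac{1}{6}\right) X = \left(X + \frac{X}{6}\right) X = \frac{7 X}{6} X = \frac{7 X^{2}}{6}$)
$488 + R{\left(-17,-16 \right)} \left(-494\right) = 488 + \frac{7 \left(-16\right)^{2}}{6} \left(-494\right) = 488 + \frac{7}{6} \cdot 256 \left(-494\right) = 488 + \frac{896}{3} \left(-494\right) = 488 - \frac{442624}{3} = - \frac{441160}{3}$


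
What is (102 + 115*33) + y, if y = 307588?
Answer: 311485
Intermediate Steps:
(102 + 115*33) + y = (102 + 115*33) + 307588 = (102 + 3795) + 307588 = 3897 + 307588 = 311485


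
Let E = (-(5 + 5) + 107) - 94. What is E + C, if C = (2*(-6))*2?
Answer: -21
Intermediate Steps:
C = -24 (C = -12*2 = -24)
E = 3 (E = (-1*10 + 107) - 94 = (-10 + 107) - 94 = 97 - 94 = 3)
E + C = 3 - 24 = -21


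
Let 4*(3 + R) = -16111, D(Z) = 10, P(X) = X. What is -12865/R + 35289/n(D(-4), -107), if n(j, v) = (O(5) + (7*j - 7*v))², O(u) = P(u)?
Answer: 35509069507/10947130048 ≈ 3.2437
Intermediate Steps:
O(u) = u
R = -16123/4 (R = -3 + (¼)*(-16111) = -3 - 16111/4 = -16123/4 ≈ -4030.8)
n(j, v) = (5 - 7*v + 7*j)² (n(j, v) = (5 + (7*j - 7*v))² = (5 + (-7*v + 7*j))² = (5 - 7*v + 7*j)²)
-12865/R + 35289/n(D(-4), -107) = -12865/(-16123/4) + 35289/((5 - 7*(-107) + 7*10)²) = -12865*(-4/16123) + 35289/((5 + 749 + 70)²) = 51460/16123 + 35289/(824²) = 51460/16123 + 35289/678976 = 35509069507/10947130048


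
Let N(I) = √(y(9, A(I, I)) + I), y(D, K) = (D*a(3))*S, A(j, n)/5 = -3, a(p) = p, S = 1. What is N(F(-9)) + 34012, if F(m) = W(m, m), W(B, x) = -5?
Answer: 34012 + √22 ≈ 34017.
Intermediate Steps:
A(j, n) = -15 (A(j, n) = 5*(-3) = -15)
F(m) = -5
y(D, K) = 3*D (y(D, K) = (D*3)*1 = (3*D)*1 = 3*D)
N(I) = √(27 + I) (N(I) = √(3*9 + I) = √(27 + I))
N(F(-9)) + 34012 = √(27 - 5) + 34012 = √22 + 34012 = 34012 + √22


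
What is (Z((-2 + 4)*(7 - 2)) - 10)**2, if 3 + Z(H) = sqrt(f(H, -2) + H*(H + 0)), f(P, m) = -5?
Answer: (13 - sqrt(95))**2 ≈ 10.583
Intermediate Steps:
Z(H) = -3 + sqrt(-5 + H**2) (Z(H) = -3 + sqrt(-5 + H*(H + 0)) = -3 + sqrt(-5 + H*H) = -3 + sqrt(-5 + H**2))
(Z((-2 + 4)*(7 - 2)) - 10)**2 = ((-3 + sqrt(-5 + ((-2 + 4)*(7 - 2))**2)) - 10)**2 = ((-3 + sqrt(-5 + (2*5)**2)) - 10)**2 = ((-3 + sqrt(-5 + 10**2)) - 10)**2 = ((-3 + sqrt(-5 + 100)) - 10)**2 = ((-3 + sqrt(95)) - 10)**2 = (-13 + sqrt(95))**2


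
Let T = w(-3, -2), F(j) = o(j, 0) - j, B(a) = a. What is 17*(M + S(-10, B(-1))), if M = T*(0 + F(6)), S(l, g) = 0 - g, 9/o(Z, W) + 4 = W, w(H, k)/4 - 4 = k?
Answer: -1105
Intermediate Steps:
w(H, k) = 16 + 4*k
o(Z, W) = 9/(-4 + W)
F(j) = -9/4 - j (F(j) = 9/(-4 + 0) - j = 9/(-4) - j = 9*(-¼) - j = -9/4 - j)
S(l, g) = -g
T = 8 (T = 16 + 4*(-2) = 16 - 8 = 8)
M = -66 (M = 8*(0 + (-9/4 - 1*6)) = 8*(0 + (-9/4 - 6)) = 8*(0 - 33/4) = 8*(-33/4) = -66)
17*(M + S(-10, B(-1))) = 17*(-66 - 1*(-1)) = 17*(-66 + 1) = 17*(-65) = -1105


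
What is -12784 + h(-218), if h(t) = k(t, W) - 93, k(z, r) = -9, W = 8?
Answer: -12886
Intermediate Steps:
h(t) = -102 (h(t) = -9 - 93 = -102)
-12784 + h(-218) = -12784 - 102 = -12886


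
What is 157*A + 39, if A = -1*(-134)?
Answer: 21077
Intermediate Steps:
A = 134
157*A + 39 = 157*134 + 39 = 21038 + 39 = 21077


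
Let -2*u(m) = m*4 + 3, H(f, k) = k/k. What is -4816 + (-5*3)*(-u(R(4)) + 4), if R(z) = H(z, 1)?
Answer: -9857/2 ≈ -4928.5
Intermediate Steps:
H(f, k) = 1
R(z) = 1
u(m) = -3/2 - 2*m (u(m) = -(m*4 + 3)/2 = -(4*m + 3)/2 = -(3 + 4*m)/2 = -3/2 - 2*m)
-4816 + (-5*3)*(-u(R(4)) + 4) = -4816 + (-5*3)*(-(-3/2 - 2*1) + 4) = -4816 - 15*(-(-3/2 - 2) + 4) = -4816 - 15*(-1*(-7/2) + 4) = -4816 - 15*(7/2 + 4) = -4816 - 15*15/2 = -4816 - 225/2 = -9857/2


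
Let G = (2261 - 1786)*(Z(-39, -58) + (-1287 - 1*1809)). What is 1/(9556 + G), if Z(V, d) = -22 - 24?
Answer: -1/1482894 ≈ -6.7436e-7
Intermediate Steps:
Z(V, d) = -46
G = -1492450 (G = (2261 - 1786)*(-46 + (-1287 - 1*1809)) = 475*(-46 + (-1287 - 1809)) = 475*(-46 - 3096) = 475*(-3142) = -1492450)
1/(9556 + G) = 1/(9556 - 1492450) = 1/(-1482894) = -1/1482894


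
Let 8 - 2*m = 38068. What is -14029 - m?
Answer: 5001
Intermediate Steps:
m = -19030 (m = 4 - ½*38068 = 4 - 19034 = -19030)
-14029 - m = -14029 - 1*(-19030) = -14029 + 19030 = 5001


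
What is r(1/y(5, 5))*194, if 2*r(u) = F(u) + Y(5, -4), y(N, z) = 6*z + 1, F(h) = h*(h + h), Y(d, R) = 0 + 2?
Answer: 186628/961 ≈ 194.20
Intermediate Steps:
Y(d, R) = 2
F(h) = 2*h**2 (F(h) = h*(2*h) = 2*h**2)
y(N, z) = 1 + 6*z
r(u) = 1 + u**2 (r(u) = (2*u**2 + 2)/2 = (2 + 2*u**2)/2 = 1 + u**2)
r(1/y(5, 5))*194 = (1 + (1/(1 + 6*5))**2)*194 = (1 + (1/(1 + 30))**2)*194 = (1 + (1/31)**2)*194 = (1 + 1/961)*194 = (962/961)*194 = 186628/961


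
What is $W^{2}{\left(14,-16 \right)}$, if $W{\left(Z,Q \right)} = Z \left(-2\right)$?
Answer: $784$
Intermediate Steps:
$W{\left(Z,Q \right)} = - 2 Z$
$W^{2}{\left(14,-16 \right)} = \left(\left(-2\right) 14\right)^{2} = \left(-28\right)^{2} = 784$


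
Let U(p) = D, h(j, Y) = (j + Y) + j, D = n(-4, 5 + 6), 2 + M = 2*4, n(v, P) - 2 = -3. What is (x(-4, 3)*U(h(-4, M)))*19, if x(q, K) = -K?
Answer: 57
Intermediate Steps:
n(v, P) = -1 (n(v, P) = 2 - 3 = -1)
M = 6 (M = -2 + 2*4 = -2 + 8 = 6)
D = -1
h(j, Y) = Y + 2*j (h(j, Y) = (Y + j) + j = Y + 2*j)
U(p) = -1
(x(-4, 3)*U(h(-4, M)))*19 = (-1*3*(-1))*19 = -3*(-1)*19 = 3*19 = 57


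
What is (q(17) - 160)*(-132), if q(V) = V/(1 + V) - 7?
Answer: 65758/3 ≈ 21919.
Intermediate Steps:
q(V) = -7 + V/(1 + V)
(q(17) - 160)*(-132) = ((-7 - 6*17)/(1 + 17) - 160)*(-132) = ((-7 - 102)/18 - 160)*(-132) = ((1/18)*(-109) - 160)*(-132) = (-109/18 - 160)*(-132) = -2989/18*(-132) = 65758/3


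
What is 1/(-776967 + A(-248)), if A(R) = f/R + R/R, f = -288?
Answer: -31/24085910 ≈ -1.2871e-6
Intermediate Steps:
A(R) = 1 - 288/R (A(R) = -288/R + R/R = -288/R + 1 = 1 - 288/R)
1/(-776967 + A(-248)) = 1/(-776967 + (-288 - 248)/(-248)) = 1/(-776967 - 1/248*(-536)) = 1/(-776967 + 67/31) = 1/(-24085910/31) = -31/24085910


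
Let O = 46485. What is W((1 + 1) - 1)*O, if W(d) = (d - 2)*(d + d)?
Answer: -92970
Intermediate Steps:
W(d) = 2*d*(-2 + d) (W(d) = (-2 + d)*(2*d) = 2*d*(-2 + d))
W((1 + 1) - 1)*O = (2*((1 + 1) - 1)*(-2 + ((1 + 1) - 1)))*46485 = (2*(2 - 1)*(-2 + (2 - 1)))*46485 = (2*1*(-2 + 1))*46485 = (2*1*(-1))*46485 = -2*46485 = -92970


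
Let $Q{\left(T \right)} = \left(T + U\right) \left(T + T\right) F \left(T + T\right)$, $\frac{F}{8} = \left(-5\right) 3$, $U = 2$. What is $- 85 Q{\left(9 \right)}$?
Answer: $36352800$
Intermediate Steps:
$F = -120$ ($F = 8 \left(\left(-5\right) 3\right) = 8 \left(-15\right) = -120$)
$Q{\left(T \right)} = - 480 T^{2} \left(2 + T\right)$ ($Q{\left(T \right)} = \left(T + 2\right) \left(T + T\right) \left(-120\right) \left(T + T\right) = \left(2 + T\right) 2 T \left(-120\right) 2 T = 2 T \left(2 + T\right) \left(-120\right) 2 T = - 240 T \left(2 + T\right) 2 T = - 480 T^{2} \left(2 + T\right)$)
$- 85 Q{\left(9 \right)} = - 85 \cdot 480 \cdot 9^{2} \left(-2 - 9\right) = - 85 \cdot 480 \cdot 81 \left(-2 - 9\right) = - 85 \cdot 480 \cdot 81 \left(-11\right) = \left(-85\right) \left(-427680\right) = 36352800$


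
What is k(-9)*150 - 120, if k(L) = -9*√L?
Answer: -120 - 4050*I ≈ -120.0 - 4050.0*I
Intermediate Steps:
k(-9)*150 - 120 = -27*I*150 - 120 = -4050*I - 120 = -120 - 4050*I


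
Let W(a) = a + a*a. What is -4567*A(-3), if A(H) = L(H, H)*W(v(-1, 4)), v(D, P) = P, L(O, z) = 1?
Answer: -91340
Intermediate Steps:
W(a) = a + a²
A(H) = 20 (A(H) = 1*(4*(1 + 4)) = 1*(4*5) = 1*20 = 20)
-4567*A(-3) = -4567*20 = -91340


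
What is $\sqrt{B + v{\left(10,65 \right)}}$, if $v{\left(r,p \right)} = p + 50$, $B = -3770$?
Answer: $i \sqrt{3655} \approx 60.457 i$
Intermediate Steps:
$v{\left(r,p \right)} = 50 + p$
$\sqrt{B + v{\left(10,65 \right)}} = \sqrt{-3770 + \left(50 + 65\right)} = \sqrt{-3770 + 115} = \sqrt{-3655} = i \sqrt{3655}$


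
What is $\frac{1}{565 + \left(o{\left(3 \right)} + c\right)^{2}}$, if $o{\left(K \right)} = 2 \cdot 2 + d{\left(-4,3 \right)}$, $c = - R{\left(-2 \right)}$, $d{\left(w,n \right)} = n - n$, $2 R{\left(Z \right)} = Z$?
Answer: $\frac{1}{590} \approx 0.0016949$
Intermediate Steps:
$R{\left(Z \right)} = \frac{Z}{2}$
$d{\left(w,n \right)} = 0$
$c = 1$ ($c = - \frac{-2}{2} = \left(-1\right) \left(-1\right) = 1$)
$o{\left(K \right)} = 4$ ($o{\left(K \right)} = 2 \cdot 2 + 0 = 4 + 0 = 4$)
$\frac{1}{565 + \left(o{\left(3 \right)} + c\right)^{2}} = \frac{1}{565 + \left(4 + 1\right)^{2}} = \frac{1}{565 + 5^{2}} = \frac{1}{565 + 25} = \frac{1}{590}$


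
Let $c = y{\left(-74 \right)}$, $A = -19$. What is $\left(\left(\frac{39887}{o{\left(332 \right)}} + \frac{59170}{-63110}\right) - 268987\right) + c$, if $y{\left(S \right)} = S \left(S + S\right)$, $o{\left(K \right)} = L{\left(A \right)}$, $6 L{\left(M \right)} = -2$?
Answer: $- \frac{2383645373}{6311} \approx -3.777 \cdot 10^{5}$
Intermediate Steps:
$L{\left(M \right)} = - \frac{1}{3}$ ($L{\left(M \right)} = \frac{1}{6} \left(-2\right) = - \frac{1}{3}$)
$o{\left(K \right)} = - \frac{1}{3}$
$y{\left(S \right)} = 2 S^{2}$ ($y{\left(S \right)} = S 2 S = 2 S^{2}$)
$c = 10952$ ($c = 2 \left(-74\right)^{2} = 2 \cdot 5476 = 10952$)
$\left(\left(\frac{39887}{o{\left(332 \right)}} + \frac{59170}{-63110}\right) - 268987\right) + c = \left(\left(\frac{39887}{- \frac{1}{3}} + \frac{59170}{-63110}\right) - 268987\right) + 10952 = \left(\left(39887 \left(-3\right) + 59170 \left(- \frac{1}{63110}\right)\right) - 268987\right) + 10952 = \left(\left(-119661 - \frac{5917}{6311}\right) - 268987\right) + 10952 = \left(- \frac{755186488}{6311} - 268987\right) + 10952 = - \frac{2452763445}{6311} + 10952 = - \frac{2383645373}{6311}$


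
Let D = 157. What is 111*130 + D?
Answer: 14587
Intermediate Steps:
111*130 + D = 111*130 + 157 = 14430 + 157 = 14587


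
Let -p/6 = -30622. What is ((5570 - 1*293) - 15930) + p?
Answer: 173079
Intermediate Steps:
p = 183732 (p = -6*(-30622) = 183732)
((5570 - 1*293) - 15930) + p = ((5570 - 1*293) - 15930) + 183732 = ((5570 - 293) - 15930) + 183732 = (5277 - 15930) + 183732 = -10653 + 183732 = 173079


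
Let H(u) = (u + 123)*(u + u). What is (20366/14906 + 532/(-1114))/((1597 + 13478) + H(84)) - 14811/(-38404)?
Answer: 340582350938957/883067990197676 ≈ 0.38568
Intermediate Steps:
H(u) = 2*u*(123 + u) (H(u) = (123 + u)*(2*u) = 2*u*(123 + u))
(20366/14906 + 532/(-1114))/((1597 + 13478) + H(84)) - 14811/(-38404) = (20366/14906 + 532/(-1114))/((1597 + 13478) + 2*84*(123 + 84)) - 14811/(-38404) = (20366*(1/14906) + 532*(-1/1114))/(15075 + 2*84*207) - 14811*(-1/38404) = (10183/7453 - 266/557)/(15075 + 34776) + 14811/38404 = (3689433/4151321)/49851 + 14811/38404 = (3689433/4151321)*(1/49851) + 14811/38404 = 409937/22994167019 + 14811/38404 = 340582350938957/883067990197676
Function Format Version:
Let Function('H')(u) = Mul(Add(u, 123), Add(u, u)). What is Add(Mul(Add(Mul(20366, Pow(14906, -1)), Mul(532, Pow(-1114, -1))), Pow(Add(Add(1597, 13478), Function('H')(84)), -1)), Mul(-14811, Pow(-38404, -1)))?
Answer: Rational(340582350938957, 883067990197676) ≈ 0.38568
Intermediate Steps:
Function('H')(u) = Mul(2, u, Add(123, u)) (Function('H')(u) = Mul(Add(123, u), Mul(2, u)) = Mul(2, u, Add(123, u)))
Add(Mul(Add(Mul(20366, Pow(14906, -1)), Mul(532, Pow(-1114, -1))), Pow(Add(Add(1597, 13478), Function('H')(84)), -1)), Mul(-14811, Pow(-38404, -1))) = Add(Mul(Add(Mul(20366, Pow(14906, -1)), Mul(532, Pow(-1114, -1))), Pow(Add(Add(1597, 13478), Mul(2, 84, Add(123, 84))), -1)), Mul(-14811, Pow(-38404, -1))) = Add(Mul(Add(Mul(20366, Rational(1, 14906)), Mul(532, Rational(-1, 1114))), Pow(Add(15075, Mul(2, 84, 207)), -1)), Mul(-14811, Rational(-1, 38404))) = Add(Mul(Add(Rational(10183, 7453), Rational(-266, 557)), Pow(Add(15075, 34776), -1)), Rational(14811, 38404)) = Add(Mul(Rational(3689433, 4151321), Pow(49851, -1)), Rational(14811, 38404)) = Add(Mul(Rational(3689433, 4151321), Rational(1, 49851)), Rational(14811, 38404)) = Add(Rational(409937, 22994167019), Rational(14811, 38404)) = Rational(340582350938957, 883067990197676)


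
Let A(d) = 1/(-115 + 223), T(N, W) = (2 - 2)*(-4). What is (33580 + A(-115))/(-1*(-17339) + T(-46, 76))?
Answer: 3626641/1872612 ≈ 1.9367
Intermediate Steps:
T(N, W) = 0 (T(N, W) = 0*(-4) = 0)
A(d) = 1/108
(33580 + A(-115))/(-1*(-17339) + T(-46, 76)) = (33580 + 1/108)/(-1*(-17339) + 0) = 3626641/(108*(17339 + 0)) = (3626641/108)/17339 = (3626641/108)*(1/17339) = 3626641/1872612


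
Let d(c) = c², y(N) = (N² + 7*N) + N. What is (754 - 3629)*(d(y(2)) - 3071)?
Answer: 7679125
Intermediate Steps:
y(N) = N² + 8*N
(754 - 3629)*(d(y(2)) - 3071) = (754 - 3629)*((2*(8 + 2))² - 3071) = -2875*((2*10)² - 3071) = -2875*(20² - 3071) = -2875*(400 - 3071) = -2875*(-2671) = 7679125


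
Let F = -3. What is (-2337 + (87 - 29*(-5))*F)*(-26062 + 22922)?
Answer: 9523620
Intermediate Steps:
(-2337 + (87 - 29*(-5))*F)*(-26062 + 22922) = (-2337 + (87 - 29*(-5))*(-3))*(-26062 + 22922) = (-2337 + (87 + 145)*(-3))*(-3140) = (-2337 + 232*(-3))*(-3140) = (-2337 - 696)*(-3140) = -3033*(-3140) = 9523620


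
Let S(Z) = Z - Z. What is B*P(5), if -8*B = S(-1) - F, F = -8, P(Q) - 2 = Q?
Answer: -7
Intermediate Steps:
P(Q) = 2 + Q
S(Z) = 0
B = -1 (B = -(0 - 1*(-8))/8 = -(0 + 8)/8 = -⅛*8 = -1)
B*P(5) = -(2 + 5) = -1*7 = -7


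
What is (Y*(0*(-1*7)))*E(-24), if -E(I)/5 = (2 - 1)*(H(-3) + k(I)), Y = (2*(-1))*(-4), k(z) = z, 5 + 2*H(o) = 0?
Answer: 0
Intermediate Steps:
H(o) = -5/2 (H(o) = -5/2 + (½)*0 = -5/2 + 0 = -5/2)
Y = 8 (Y = -2*(-4) = 8)
E(I) = 25/2 - 5*I (E(I) = -5*(2 - 1)*(-5/2 + I) = -5*(-5/2 + I) = 25/2 - 5*I)
(Y*(0*(-1*7)))*E(-24) = (8*(0*(-1*7)))*(25/2 - 5*(-24)) = (8*(0*(-7)))*(25/2 + 120) = (8*0)*(265/2) = 0*(265/2) = 0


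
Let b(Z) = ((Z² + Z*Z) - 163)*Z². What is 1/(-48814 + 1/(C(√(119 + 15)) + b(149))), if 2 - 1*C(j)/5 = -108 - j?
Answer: -9417389983039233344841/459700474632067547955298285 + √134/459700474632067547955298285 ≈ -2.0486e-5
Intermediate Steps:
b(Z) = Z²*(-163 + 2*Z²) (b(Z) = ((Z² + Z²) - 163)*Z² = (2*Z² - 163)*Z² = (-163 + 2*Z²)*Z² = Z²*(-163 + 2*Z²))
C(j) = 550 + 5*j (C(j) = 10 - 5*(-108 - j) = 10 + (540 + 5*j) = 550 + 5*j)
1/(-48814 + 1/(C(√(119 + 15)) + b(149))) = 1/(-48814 + 1/((550 + 5*√(119 + 15)) + 149²*(-163 + 2*149²))) = 1/(-48814 + 1/((550 + 5*√134) + 22201*(-163 + 2*22201))) = 1/(-48814 + 1/((550 + 5*√134) + 22201*(-163 + 44402))) = 1/(-48814 + 1/((550 + 5*√134) + 22201*44239)) = 1/(-48814 + 1/((550 + 5*√134) + 982150039)) = 1/(-48814 + 1/(982150589 + 5*√134))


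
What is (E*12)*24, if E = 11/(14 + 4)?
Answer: 176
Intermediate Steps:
E = 11/18 ≈ 0.61111
(E*12)*24 = ((11/18)*12)*24 = (22/3)*24 = 176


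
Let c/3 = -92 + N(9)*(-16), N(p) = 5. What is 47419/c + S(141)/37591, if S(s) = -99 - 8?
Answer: -1782582841/19396956 ≈ -91.900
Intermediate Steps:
S(s) = -107
c = -516 (c = 3*(-92 + 5*(-16)) = 3*(-92 - 80) = 3*(-172) = -516)
47419/c + S(141)/37591 = 47419/(-516) - 107/37591 = 47419*(-1/516) - 107*1/37591 = -47419/516 - 107/37591 = -1782582841/19396956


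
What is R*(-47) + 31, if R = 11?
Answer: -486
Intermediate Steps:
R*(-47) + 31 = 11*(-47) + 31 = -517 + 31 = -486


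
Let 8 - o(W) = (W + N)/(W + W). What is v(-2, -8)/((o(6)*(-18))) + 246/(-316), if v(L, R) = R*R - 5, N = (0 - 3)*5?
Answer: -57389/49770 ≈ -1.1531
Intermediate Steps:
N = -15 (N = -3*5 = -15)
o(W) = 8 - (-15 + W)/(2*W) (o(W) = 8 - (W - 15)/(W + W) = 8 - (-15 + W)/(2*W))
v(L, R) = -5 + R**2 (v(L, R) = R**2 - 5 = -5 + R**2)
v(-2, -8)/((o(6)*(-18))) + 246/(-316) = (-5 + (-8)**2)/((((15/2)*(1 + 6)/6)*(-18))) + 246/(-316) = (-5 + 64)/((((15/2)*(1/6)*7)*(-18))) + 246*(-1/316) = 59/(((35/4)*(-18))) - 123/158 = 59/(-315/2) - 123/158 = 59*(-2/315) - 123/158 = -118/315 - 123/158 = -57389/49770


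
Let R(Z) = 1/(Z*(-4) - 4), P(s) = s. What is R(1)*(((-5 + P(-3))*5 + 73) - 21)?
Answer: -3/2 ≈ -1.5000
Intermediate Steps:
R(Z) = 1/(-4 - 4*Z) (R(Z) = 1/(-4*Z - 4) = 1/(-4 - 4*Z))
R(1)*(((-5 + P(-3))*5 + 73) - 21) = (-1/(4 + 4*1))*(((-5 - 3)*5 + 73) - 21) = (-1/(4 + 4))*((-8*5 + 73) - 21) = (-1/8)*((-40 + 73) - 21) = (-1*1/8)*(33 - 21) = -1/8*12 = -3/2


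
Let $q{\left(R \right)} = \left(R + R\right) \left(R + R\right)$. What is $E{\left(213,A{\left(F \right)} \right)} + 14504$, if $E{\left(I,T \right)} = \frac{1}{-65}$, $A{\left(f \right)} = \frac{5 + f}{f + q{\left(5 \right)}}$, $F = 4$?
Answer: $\frac{942759}{65} \approx 14504.0$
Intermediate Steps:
$q{\left(R \right)} = 4 R^{2}$ ($q{\left(R \right)} = 2 R 2 R = 4 R^{2}$)
$A{\left(f \right)} = \frac{5 + f}{100 + f}$ ($A{\left(f \right)} = \frac{5 + f}{f + 4 \cdot 5^{2}} = \frac{5 + f}{f + 4 \cdot 25} = \frac{5 + f}{f + 100} = \frac{5 + f}{100 + f}$)
$E{\left(I,T \right)} = - \frac{1}{65}$
$E{\left(213,A{\left(F \right)} \right)} + 14504 = - \frac{1}{65} + 14504 = \frac{942759}{65}$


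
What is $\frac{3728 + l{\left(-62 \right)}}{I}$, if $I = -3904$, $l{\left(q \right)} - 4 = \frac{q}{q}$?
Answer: $- \frac{3733}{3904} \approx -0.9562$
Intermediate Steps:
$l{\left(q \right)} = 5$ ($l{\left(q \right)} = 4 + \frac{q}{q} = 4 + 1 = 5$)
$\frac{3728 + l{\left(-62 \right)}}{I} = \frac{3728 + 5}{-3904} = 3733 \left(- \frac{1}{3904}\right) = - \frac{3733}{3904}$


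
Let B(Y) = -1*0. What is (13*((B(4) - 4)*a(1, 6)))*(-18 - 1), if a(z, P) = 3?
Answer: 2964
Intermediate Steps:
B(Y) = 0
(13*((B(4) - 4)*a(1, 6)))*(-18 - 1) = (13*((0 - 4)*3))*(-18 - 1) = (13*(-4*3))*(-19) = (13*(-12))*(-19) = -156*(-19) = 2964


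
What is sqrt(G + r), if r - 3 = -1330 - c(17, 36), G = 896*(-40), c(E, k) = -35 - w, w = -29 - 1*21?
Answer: I*sqrt(37182) ≈ 192.83*I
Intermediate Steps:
w = -50 (w = -29 - 21 = -50)
c(E, k) = 15 (c(E, k) = -35 - 1*(-50) = -35 + 50 = 15)
G = -35840
r = -1342 (r = 3 + (-1330 - 1*15) = 3 + (-1330 - 15) = 3 - 1345 = -1342)
sqrt(G + r) = sqrt(-35840 - 1342) = sqrt(-37182) = I*sqrt(37182)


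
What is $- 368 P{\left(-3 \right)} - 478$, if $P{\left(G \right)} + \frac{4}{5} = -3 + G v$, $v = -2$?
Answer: $- \frac{6438}{5} \approx -1287.6$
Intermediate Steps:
$P{\left(G \right)} = - \frac{19}{5} - 2 G$ ($P{\left(G \right)} = - \frac{4}{5} + \left(-3 + G \left(-2\right)\right) = - \frac{4}{5} - \left(3 + 2 G\right) = - \frac{19}{5} - 2 G$)
$- 368 P{\left(-3 \right)} - 478 = - 368 \left(- \frac{19}{5} - -6\right) - 478 = - 368 \left(- \frac{19}{5} + 6\right) - 478 = \left(-368\right) \frac{11}{5} - 478 = - \frac{4048}{5} - 478 = - \frac{6438}{5}$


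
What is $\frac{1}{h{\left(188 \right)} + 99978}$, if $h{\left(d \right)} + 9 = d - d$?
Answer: $\frac{1}{99969} \approx 1.0003 \cdot 10^{-5}$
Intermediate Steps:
$h{\left(d \right)} = -9$ ($h{\left(d \right)} = -9 + \left(d - d\right) = -9 + 0 = -9$)
$\frac{1}{h{\left(188 \right)} + 99978} = \frac{1}{-9 + 99978} = \frac{1}{99969}$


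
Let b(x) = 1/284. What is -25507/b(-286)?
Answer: -7243988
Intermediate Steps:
b(x) = 1/284
-25507/b(-286) = -25507/1/284 = -25507*284 = -7243988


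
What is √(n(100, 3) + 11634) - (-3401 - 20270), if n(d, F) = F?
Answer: 23671 + 3*√1293 ≈ 23779.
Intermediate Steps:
√(n(100, 3) + 11634) - (-3401 - 20270) = √(3 + 11634) - (-3401 - 20270) = √11637 - 1*(-23671) = 3*√1293 + 23671 = 23671 + 3*√1293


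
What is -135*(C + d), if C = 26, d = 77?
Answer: -13905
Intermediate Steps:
-135*(C + d) = -135*(26 + 77) = -135*103 = -13905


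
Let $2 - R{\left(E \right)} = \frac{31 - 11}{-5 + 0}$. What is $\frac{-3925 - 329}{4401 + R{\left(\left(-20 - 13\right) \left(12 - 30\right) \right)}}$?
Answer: $- \frac{1418}{1469} \approx -0.96528$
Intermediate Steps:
$R{\left(E \right)} = 6$ ($R{\left(E \right)} = 2 - \frac{31 - 11}{-5 + 0} = 2 - \frac{20}{-5} = 2 - 20 \left(- \frac{1}{5}\right) = 2 - -4 = 2 + 4 = 6$)
$\frac{-3925 - 329}{4401 + R{\left(\left(-20 - 13\right) \left(12 - 30\right) \right)}} = \frac{-3925 - 329}{4401 + 6} = - \frac{4254}{4407} = \left(-4254\right) \frac{1}{4407} = - \frac{1418}{1469}$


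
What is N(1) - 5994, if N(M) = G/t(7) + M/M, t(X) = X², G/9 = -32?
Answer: -293945/49 ≈ -5998.9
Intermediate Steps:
G = -288 (G = 9*(-32) = -288)
N(M) = -239/49 (N(M) = -288/(7²) + M/M = -288/49 + 1 = -239/49)
N(1) - 5994 = -239/49 - 5994 = -293945/49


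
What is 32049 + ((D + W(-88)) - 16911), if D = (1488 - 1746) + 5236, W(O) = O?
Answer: 20028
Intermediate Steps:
D = 4978 (D = -258 + 5236 = 4978)
32049 + ((D + W(-88)) - 16911) = 32049 + ((4978 - 88) - 16911) = 32049 + (4890 - 16911) = 32049 - 12021 = 20028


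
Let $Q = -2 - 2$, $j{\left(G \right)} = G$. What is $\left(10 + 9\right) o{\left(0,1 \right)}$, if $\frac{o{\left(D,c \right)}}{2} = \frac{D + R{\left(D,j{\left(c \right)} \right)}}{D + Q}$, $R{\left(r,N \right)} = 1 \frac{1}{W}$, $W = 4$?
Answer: $- \frac{19}{8} \approx -2.375$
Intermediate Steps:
$R{\left(r,N \right)} = \frac{1}{4}$ ($R{\left(r,N \right)} = 1 \cdot \frac{1}{4} = \frac{1}{4}$)
$Q = -4$ ($Q = -2 - 2 = -4$)
$o{\left(D,c \right)} = \frac{2 \left(\frac{1}{4} + D\right)}{-4 + D}$ ($o{\left(D,c \right)} = 2 \frac{D + \frac{1}{4}}{D - 4} = 2 \frac{\frac{1}{4} + D}{-4 + D} = \frac{2 \left(\frac{1}{4} + D\right)}{-4 + D}$)
$\left(10 + 9\right) o{\left(0,1 \right)} = \left(10 + 9\right) \frac{1 + 4 \cdot 0}{2 \left(-4 + 0\right)} = 19 \frac{1 + 0}{2 \left(-4\right)} = 19 \cdot \frac{1}{2} \left(- \frac{1}{4}\right) 1 = 19 \left(- \frac{1}{8}\right) = - \frac{19}{8}$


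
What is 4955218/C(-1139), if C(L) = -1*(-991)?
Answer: 4955218/991 ≈ 5000.2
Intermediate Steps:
C(L) = 991
4955218/C(-1139) = 4955218/991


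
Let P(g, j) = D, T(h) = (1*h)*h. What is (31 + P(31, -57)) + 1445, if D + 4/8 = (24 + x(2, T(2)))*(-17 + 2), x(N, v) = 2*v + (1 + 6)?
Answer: 1781/2 ≈ 890.50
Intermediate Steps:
T(h) = h² (T(h) = h*h = h²)
x(N, v) = 7 + 2*v (x(N, v) = 2*v + 7 = 7 + 2*v)
D = -1171/2 (D = -½ + (24 + (7 + 2*2²))*(-17 + 2) = -½ + (24 + (7 + 2*4))*(-15) = -½ + (24 + (7 + 8))*(-15) = -½ + (24 + 15)*(-15) = -½ + 39*(-15) = -½ - 585 = -1171/2 ≈ -585.50)
P(g, j) = -1171/2
(31 + P(31, -57)) + 1445 = (31 - 1171/2) + 1445 = -1109/2 + 1445 = 1781/2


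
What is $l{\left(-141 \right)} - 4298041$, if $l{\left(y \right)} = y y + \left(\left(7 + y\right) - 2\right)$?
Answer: $-4278296$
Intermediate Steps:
$l{\left(y \right)} = 5 + y + y^{2}$ ($l{\left(y \right)} = y^{2} + \left(5 + y\right) = 5 + y + y^{2}$)
$l{\left(-141 \right)} - 4298041 = \left(5 - 141 + \left(-141\right)^{2}\right) - 4298041 = \left(5 - 141 + 19881\right) - 4298041 = 19745 - 4298041 = -4278296$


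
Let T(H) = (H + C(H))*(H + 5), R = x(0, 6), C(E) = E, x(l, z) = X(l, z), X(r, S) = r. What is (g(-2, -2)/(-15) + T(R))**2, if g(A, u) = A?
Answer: 4/225 ≈ 0.017778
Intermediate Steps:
x(l, z) = l
R = 0
T(H) = 2*H*(5 + H) (T(H) = (H + H)*(H + 5) = (2*H)*(5 + H) = 2*H*(5 + H))
(g(-2, -2)/(-15) + T(R))**2 = (-2/(-15) + 2*0*(5 + 0))**2 = (-2*(-1/15) + 2*0*5)**2 = (2/15 + 0)**2 = (2/15)**2 = 4/225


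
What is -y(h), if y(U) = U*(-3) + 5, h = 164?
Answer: 487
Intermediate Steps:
y(U) = 5 - 3*U (y(U) = -3*U + 5 = 5 - 3*U)
-y(h) = -(5 - 3*164) = -(5 - 492) = -1*(-487) = 487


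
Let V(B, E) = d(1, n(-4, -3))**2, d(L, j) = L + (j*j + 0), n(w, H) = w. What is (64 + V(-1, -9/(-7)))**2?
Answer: 124609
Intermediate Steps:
d(L, j) = L + j**2 (d(L, j) = L + (j**2 + 0) = L + j**2)
V(B, E) = 289 (V(B, E) = (1 + (-4)**2)**2 = (1 + 16)**2 = 17**2 = 289)
(64 + V(-1, -9/(-7)))**2 = (64 + 289)**2 = 353**2 = 124609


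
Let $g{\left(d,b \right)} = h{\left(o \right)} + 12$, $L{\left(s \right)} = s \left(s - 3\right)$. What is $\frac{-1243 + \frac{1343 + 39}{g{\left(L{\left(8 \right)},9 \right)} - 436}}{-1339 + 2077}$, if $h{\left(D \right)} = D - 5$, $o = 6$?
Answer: $- \frac{527171}{312174} \approx -1.6887$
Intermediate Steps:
$h{\left(D \right)} = -5 + D$
$L{\left(s \right)} = s \left(-3 + s\right)$
$g{\left(d,b \right)} = 13$ ($g{\left(d,b \right)} = \left(-5 + 6\right) + 12 = 1 + 12 = 13$)
$\frac{-1243 + \frac{1343 + 39}{g{\left(L{\left(8 \right)},9 \right)} - 436}}{-1339 + 2077} = \frac{-1243 + \frac{1343 + 39}{13 - 436}}{-1339 + 2077} = \frac{-1243 + \frac{1382}{-423}}{738} = \left(-1243 + 1382 \left(- \frac{1}{423}\right)\right) \frac{1}{738} = \left(-1243 - \frac{1382}{423}\right) \frac{1}{738} = \left(- \frac{527171}{423}\right) \frac{1}{738} = - \frac{527171}{312174}$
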